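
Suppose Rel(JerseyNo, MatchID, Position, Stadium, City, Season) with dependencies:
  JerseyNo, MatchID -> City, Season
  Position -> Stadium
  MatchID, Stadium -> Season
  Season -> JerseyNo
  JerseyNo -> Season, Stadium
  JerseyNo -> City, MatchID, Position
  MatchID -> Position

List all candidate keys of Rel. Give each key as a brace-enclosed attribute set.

{JerseyNo}⁺ = {City, JerseyNo, MatchID, Position, Season, Stadium} — all of the relation — so {JerseyNo} is a candidate key.
{MatchID}⁺ = {City, JerseyNo, MatchID, Position, Season, Stadium} — all of the relation — so {MatchID} is a candidate key.
{Season}⁺ = {City, JerseyNo, MatchID, Position, Season, Stadium} — all of the relation — so {Season} is a candidate key.
No proper subset of any of these is a key, and no other minimal superkey exists.

{JerseyNo}, {MatchID}, {Season}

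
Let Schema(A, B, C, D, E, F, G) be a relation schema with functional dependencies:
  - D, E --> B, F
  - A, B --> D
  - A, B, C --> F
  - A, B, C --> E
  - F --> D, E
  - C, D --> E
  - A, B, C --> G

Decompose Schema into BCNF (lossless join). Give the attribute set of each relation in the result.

Candidate keys of the original relation: {A, B, C}, {A, C, D}, {A, C, F}.
{A, B, C, D, E, F, G}: {D, E} determines {B, D, E, F} here but is not a superkey — split on D, E --> B, F, giving {B, D, E, F} and {A, C, D, E, G}.
{B, D, E, F} has no BCNF violation.
{A, C, D, E, G}: {C, D} determines {C, D, E} here but is not a superkey — split on C, D --> E, giving {C, D, E} and {A, C, D, G}.
{C, D, E} has no BCNF violation.
{A, C, D, G} has no BCNF violation.

{A, C, D, G}; {B, D, E, F}; {C, D, E}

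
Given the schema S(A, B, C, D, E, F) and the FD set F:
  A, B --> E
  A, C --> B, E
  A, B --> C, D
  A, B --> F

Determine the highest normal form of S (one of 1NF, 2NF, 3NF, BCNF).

BCNF

Candidate keys: {A, B}, {A, C}. Prime attributes: {A, B, C}.
Each dependency's left side is a superkey — BCNF holds.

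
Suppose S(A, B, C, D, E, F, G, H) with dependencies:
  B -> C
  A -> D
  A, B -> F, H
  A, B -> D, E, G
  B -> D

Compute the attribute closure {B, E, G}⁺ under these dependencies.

{B, C, D, E, G}

Start with {B, E, G}.
B -> C applies; add {C} → now {B, C, E, G}.
B -> D applies; add {D} → now {B, C, D, E, G}.
No further FD applies.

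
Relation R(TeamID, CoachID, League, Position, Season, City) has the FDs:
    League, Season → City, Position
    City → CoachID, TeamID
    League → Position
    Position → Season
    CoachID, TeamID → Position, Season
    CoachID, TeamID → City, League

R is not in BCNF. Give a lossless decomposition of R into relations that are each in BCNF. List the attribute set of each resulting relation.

{City, CoachID, League, Position, TeamID}; {Position, Season}

Candidate keys of the original relation: {City}, {CoachID, TeamID}, {League}.
Within {City, CoachID, League, Position, Season, TeamID}: {Position}⁺ ∩ {City, CoachID, League, Position, Season, TeamID} = {Position, Season}, not the whole set, so Position → Season violates BCNF; decompose into {Position, Season} and {City, CoachID, League, Position, TeamID}.
{Position, Season}: every determinant is a superkey — BCNF.
{City, CoachID, League, Position, TeamID}: every determinant is a superkey — BCNF.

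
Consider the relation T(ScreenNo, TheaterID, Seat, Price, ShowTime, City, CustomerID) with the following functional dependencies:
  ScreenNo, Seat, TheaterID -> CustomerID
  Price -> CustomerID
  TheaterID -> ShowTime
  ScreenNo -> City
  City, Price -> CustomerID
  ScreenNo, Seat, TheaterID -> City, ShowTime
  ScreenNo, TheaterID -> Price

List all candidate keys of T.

No FD produces {ScreenNo, Seat, TheaterID}, so they must be in every candidate key.
{ScreenNo, Seat, TheaterID}⁺ = {City, CustomerID, Price, ScreenNo, Seat, ShowTime, TheaterID} — all of the relation — so {ScreenNo, Seat, TheaterID} is a candidate key.
No smaller or unrelated set reaches every attribute, so there are no other keys.

{ScreenNo, Seat, TheaterID}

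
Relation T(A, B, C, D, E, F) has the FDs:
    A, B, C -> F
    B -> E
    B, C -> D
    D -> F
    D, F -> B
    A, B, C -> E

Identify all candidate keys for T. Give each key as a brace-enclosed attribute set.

{A, C} never appear on the right of any FD, so every key must include all of them.
Closure of {A, B, C} is {A, B, C, D, E, F}, the whole schema; {A, B, C} is a candidate key.
Closure of {A, C, D} is {A, B, C, D, E, F}, the whole schema; {A, C, D} is a candidate key.
Any other superkey properly contains one of these, so there are no further candidate keys.

{A, B, C}, {A, C, D}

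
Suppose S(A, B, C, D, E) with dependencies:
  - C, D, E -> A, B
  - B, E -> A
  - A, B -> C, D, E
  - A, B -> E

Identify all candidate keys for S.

{A, B}, {B, E}, {C, D, E}

{A, B}⁺ = {A, B, C, D, E} — all of the relation — so {A, B} is a candidate key.
{B, E}⁺ = {A, B, C, D, E} — all of the relation — so {B, E} is a candidate key.
{C, D, E}⁺ = {A, B, C, D, E} — all of the relation — so {C, D, E} is a candidate key.
No proper subset of any of these is a key, and no other minimal superkey exists.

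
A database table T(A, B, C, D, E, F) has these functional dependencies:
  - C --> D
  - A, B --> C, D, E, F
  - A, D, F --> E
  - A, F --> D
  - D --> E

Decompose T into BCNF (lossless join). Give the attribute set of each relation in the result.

Candidate key of the original relation: {A, B}.
In {A, B, C, D, E, F}, {C} is not a superkey ({C}⁺ restricted to this set is {C, D, E}), so split on C --> D, E into {C, D, E} and {A, B, C, F}.
In {C, D, E}, {D} is not a superkey ({D}⁺ restricted to this set is {D, E}), so split on D --> E into {D, E} and {C, D}.
{D, E} has no BCNF violation.
{C, D} has no BCNF violation.
{A, B, C, F} has no BCNF violation.

{A, B, C, F}; {C, D}; {D, E}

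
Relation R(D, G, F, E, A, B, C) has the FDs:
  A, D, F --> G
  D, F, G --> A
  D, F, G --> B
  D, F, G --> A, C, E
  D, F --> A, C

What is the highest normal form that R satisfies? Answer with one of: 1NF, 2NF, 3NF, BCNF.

BCNF

Candidate key: {D, F}. Prime attributes: {D, F}.
The left-hand side of every FD is a superkey, so BCNF is satisfied.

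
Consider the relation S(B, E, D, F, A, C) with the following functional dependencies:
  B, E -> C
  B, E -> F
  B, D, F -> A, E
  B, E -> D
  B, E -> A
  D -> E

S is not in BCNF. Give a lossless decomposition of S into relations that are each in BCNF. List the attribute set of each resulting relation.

{A, B, C, D, F}; {D, E}

Candidate keys of the original relation: {B, D}, {B, E}.
In {A, B, C, D, E, F}, {D} is not a superkey ({D}⁺ restricted to this set is {D, E}), so split on D -> E into {D, E} and {A, B, C, D, F}.
{D, E} has no BCNF violation.
{A, B, C, D, F} has no BCNF violation.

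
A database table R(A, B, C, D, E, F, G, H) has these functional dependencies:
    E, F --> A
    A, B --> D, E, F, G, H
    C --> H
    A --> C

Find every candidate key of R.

{A, B}, {B, E, F}

{B} never appears on the right of any FD, so every key must include it.
{A, B}⁺ = {A, B, C, D, E, F, G, H} — all of the relation — so {A, B} is a candidate key.
{B, E, F}⁺ = {A, B, C, D, E, F, G, H} — all of the relation — so {B, E, F} is a candidate key.
No proper subset of any of these is a key, and no other minimal superkey exists.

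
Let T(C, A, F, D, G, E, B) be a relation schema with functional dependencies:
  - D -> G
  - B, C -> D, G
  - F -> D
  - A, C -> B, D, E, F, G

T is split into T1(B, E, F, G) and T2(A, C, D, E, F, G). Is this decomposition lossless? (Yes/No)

No

T1 ∩ T2 = {E, F, G}; its closure under F is {D, E, F, G}.
The closure covers neither T1 nor T2 entirely; the join is not lossless.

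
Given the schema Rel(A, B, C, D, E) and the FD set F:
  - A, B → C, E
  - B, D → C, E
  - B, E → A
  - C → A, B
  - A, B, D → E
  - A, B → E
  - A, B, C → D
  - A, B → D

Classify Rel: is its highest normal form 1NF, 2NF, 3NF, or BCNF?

Candidate keys: {A, B}, {B, D}, {B, E}, {C}. Prime attributes: {A, B, C, D, E}.
Every FD has a superkey on the left, so the relation is in BCNF.

BCNF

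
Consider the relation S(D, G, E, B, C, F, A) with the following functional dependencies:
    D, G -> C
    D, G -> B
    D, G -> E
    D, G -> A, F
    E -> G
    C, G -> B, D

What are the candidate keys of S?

{C, E}⁺ = {A, B, C, D, E, F, G}, which is every attribute, so {C, E} is a candidate key.
{C, G}⁺ = {A, B, C, D, E, F, G}, which is every attribute, so {C, G} is a candidate key.
{D, E}⁺ = {A, B, C, D, E, F, G}, which is every attribute, so {D, E} is a candidate key.
{D, G}⁺ = {A, B, C, D, E, F, G}, which is every attribute, so {D, G} is a candidate key.
Any other superkey properly contains one of these, so there are no further candidate keys.

{C, E}, {C, G}, {D, E}, {D, G}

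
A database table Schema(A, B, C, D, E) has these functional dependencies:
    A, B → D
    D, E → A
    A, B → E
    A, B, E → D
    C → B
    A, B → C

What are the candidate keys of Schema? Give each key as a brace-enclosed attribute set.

{A, B}⁺ = {A, B, C, D, E} — all of the relation — so {A, B} is a candidate key.
{A, C}⁺ = {A, B, C, D, E} — all of the relation — so {A, C} is a candidate key.
{B, D, E}⁺ = {A, B, C, D, E} — all of the relation — so {B, D, E} is a candidate key.
{C, D, E}⁺ = {A, B, C, D, E} — all of the relation — so {C, D, E} is a candidate key.
No proper subset of any of these is a key, and no other minimal superkey exists.

{A, B}, {A, C}, {B, D, E}, {C, D, E}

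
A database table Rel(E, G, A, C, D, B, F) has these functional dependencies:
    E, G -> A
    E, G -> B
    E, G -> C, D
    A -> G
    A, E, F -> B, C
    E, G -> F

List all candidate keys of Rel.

{A, E}, {E, G}

Attributes never on any right-hand side: {E} — every candidate key must contain it.
{A, E}⁺ = {A, B, C, D, E, F, G}, which is every attribute, so {A, E} is a candidate key.
{E, G}⁺ = {A, B, C, D, E, F, G}, which is every attribute, so {E, G} is a candidate key.
Any other superkey properly contains one of these, so there are no further candidate keys.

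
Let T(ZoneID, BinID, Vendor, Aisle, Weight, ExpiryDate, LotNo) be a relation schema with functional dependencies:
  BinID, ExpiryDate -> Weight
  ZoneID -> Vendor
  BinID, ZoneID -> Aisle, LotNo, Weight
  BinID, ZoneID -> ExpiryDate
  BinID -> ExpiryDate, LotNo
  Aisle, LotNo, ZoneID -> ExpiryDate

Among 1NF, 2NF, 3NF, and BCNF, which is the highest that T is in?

Candidate key: {BinID, ZoneID}. Prime attributes: {BinID, ZoneID}.
BinID, ExpiryDate -> Weight breaks BCNF: {BinID, ExpiryDate}⁺ = {BinID, ExpiryDate, LotNo, Weight}, so {BinID, ExpiryDate} is not a superkey.
Because {Weight} is non-prime and the left side of BinID, ExpiryDate -> Weight is not a superkey, the relation is not in 3NF.
Since {BinID} ⊂ {BinID, ZoneID} and {BinID}⁺ ⊇ {ExpiryDate, LotNo, Weight} with {ExpiryDate, LotNo, Weight} non-prime, there is a partial dependency; 2NF fails.

1NF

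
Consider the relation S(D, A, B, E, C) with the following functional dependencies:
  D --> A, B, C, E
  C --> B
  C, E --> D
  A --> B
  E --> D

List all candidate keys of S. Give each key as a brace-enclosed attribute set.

{D} is a candidate key since {D}⁺ = {A, B, C, D, E} covers every attribute.
{E} is a candidate key since {E}⁺ = {A, B, C, D, E} covers every attribute.
No proper subset of any of these is a key, and no other minimal superkey exists.

{D}, {E}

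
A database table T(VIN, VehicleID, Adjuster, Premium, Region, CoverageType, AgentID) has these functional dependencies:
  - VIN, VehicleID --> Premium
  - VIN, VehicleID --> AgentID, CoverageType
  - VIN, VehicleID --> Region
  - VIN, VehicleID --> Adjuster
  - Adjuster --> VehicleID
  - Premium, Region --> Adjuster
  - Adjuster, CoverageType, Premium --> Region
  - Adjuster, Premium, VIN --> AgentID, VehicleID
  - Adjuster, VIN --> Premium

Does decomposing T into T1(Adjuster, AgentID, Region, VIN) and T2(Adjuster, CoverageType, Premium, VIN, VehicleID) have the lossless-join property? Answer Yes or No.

Yes

Common attributes: {Adjuster, VIN}; their closure is {Adjuster, AgentID, CoverageType, Premium, Region, VIN, VehicleID}.
Since T1 ⊆ {Adjuster, AgentID, CoverageType, Premium, Region, VIN, VehicleID}, the intersection is a superkey of T1; the decomposition is lossless.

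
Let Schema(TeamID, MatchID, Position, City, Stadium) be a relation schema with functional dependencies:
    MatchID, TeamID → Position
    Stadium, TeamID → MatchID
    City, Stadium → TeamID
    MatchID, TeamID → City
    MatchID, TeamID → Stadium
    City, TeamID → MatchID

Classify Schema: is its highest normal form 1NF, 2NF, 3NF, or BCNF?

BCNF

Candidate keys: {City, Stadium}, {City, TeamID}, {MatchID, TeamID}, {Stadium, TeamID}. Prime attributes: {City, MatchID, Stadium, TeamID}.
Each dependency's left side is a superkey — BCNF holds.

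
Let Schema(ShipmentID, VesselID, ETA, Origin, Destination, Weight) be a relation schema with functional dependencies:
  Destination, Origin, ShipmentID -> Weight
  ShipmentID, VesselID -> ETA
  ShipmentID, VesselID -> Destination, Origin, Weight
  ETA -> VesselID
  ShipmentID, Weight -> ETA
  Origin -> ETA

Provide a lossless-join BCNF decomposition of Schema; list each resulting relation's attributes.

Candidate keys of the original relation: {ETA, ShipmentID}, {Origin, ShipmentID}, {ShipmentID, VesselID}, {ShipmentID, Weight}.
Within {Destination, ETA, Origin, ShipmentID, VesselID, Weight}: {ETA}⁺ ∩ {Destination, ETA, Origin, ShipmentID, VesselID, Weight} = {ETA, VesselID}, not the whole set, so ETA -> VesselID violates BCNF; decompose into {ETA, VesselID} and {Destination, ETA, Origin, ShipmentID, Weight}.
{ETA, VesselID} is in BCNF.
Within {Destination, ETA, Origin, ShipmentID, Weight}: {Origin}⁺ ∩ {Destination, ETA, Origin, ShipmentID, Weight} = {ETA, Origin}, not the whole set, so Origin -> ETA violates BCNF; decompose into {ETA, Origin} and {Destination, Origin, ShipmentID, Weight}.
{ETA, Origin} is in BCNF.
{Destination, Origin, ShipmentID, Weight} is in BCNF.

{Destination, Origin, ShipmentID, Weight}; {ETA, Origin}; {ETA, VesselID}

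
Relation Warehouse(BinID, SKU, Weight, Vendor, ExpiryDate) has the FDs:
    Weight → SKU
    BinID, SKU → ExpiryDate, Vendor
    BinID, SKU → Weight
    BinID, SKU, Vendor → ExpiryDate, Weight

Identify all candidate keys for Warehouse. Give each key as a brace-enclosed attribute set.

{BinID} never appears on the right of any FD, so every key must include it.
{BinID, SKU}⁺ = {BinID, ExpiryDate, SKU, Vendor, Weight} — all of the relation — so {BinID, SKU} is a candidate key.
{BinID, Weight}⁺ = {BinID, ExpiryDate, SKU, Vendor, Weight} — all of the relation — so {BinID, Weight} is a candidate key.
Any other superkey properly contains one of these, so there are no further candidate keys.

{BinID, SKU}, {BinID, Weight}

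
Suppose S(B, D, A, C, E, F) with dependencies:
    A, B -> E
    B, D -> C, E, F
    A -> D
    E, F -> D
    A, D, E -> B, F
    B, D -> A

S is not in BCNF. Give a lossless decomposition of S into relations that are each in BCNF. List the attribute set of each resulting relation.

{A, B, C, E, F}; {A, D}

Candidate keys of the original relation: {A, B}, {A, E}, {B, D}, {B, E, F}.
In {A, B, C, D, E, F}, {A} is not a superkey ({A}⁺ restricted to this set is {A, D}), so split on A -> D into {A, D} and {A, B, C, E, F}.
{A, D} has no BCNF violation.
{A, B, C, E, F} has no BCNF violation.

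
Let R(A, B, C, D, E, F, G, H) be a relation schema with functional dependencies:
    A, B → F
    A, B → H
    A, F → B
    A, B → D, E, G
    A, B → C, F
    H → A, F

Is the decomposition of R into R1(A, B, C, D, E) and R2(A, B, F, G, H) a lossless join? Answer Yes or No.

Yes

Common attributes: {A, B}; their closure is {A, B, C, D, E, F, G, H}.
Since R1 ⊆ {A, B, C, D, E, F, G, H}, the intersection is a superkey of R1; the decomposition is lossless.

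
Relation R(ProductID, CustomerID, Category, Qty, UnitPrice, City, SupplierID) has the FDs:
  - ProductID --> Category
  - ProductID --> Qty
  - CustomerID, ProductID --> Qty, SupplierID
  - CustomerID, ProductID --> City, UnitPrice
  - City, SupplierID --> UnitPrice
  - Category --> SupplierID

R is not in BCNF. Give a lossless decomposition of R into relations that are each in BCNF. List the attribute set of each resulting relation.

{Category, ProductID, Qty}; {Category, SupplierID}; {City, CustomerID, ProductID}; {City, ProductID, UnitPrice}

Candidate key of the original relation: {CustomerID, ProductID}.
Within {Category, City, CustomerID, ProductID, Qty, SupplierID, UnitPrice}: {ProductID}⁺ ∩ {Category, City, CustomerID, ProductID, Qty, SupplierID, UnitPrice} = {Category, ProductID, Qty, SupplierID}, not the whole set, so ProductID --> Category, Qty, SupplierID violates BCNF; decompose into {Category, ProductID, Qty, SupplierID} and {City, CustomerID, ProductID, UnitPrice}.
Within {Category, ProductID, Qty, SupplierID}: {Category}⁺ ∩ {Category, ProductID, Qty, SupplierID} = {Category, SupplierID}, not the whole set, so Category --> SupplierID violates BCNF; decompose into {Category, SupplierID} and {Category, ProductID, Qty}.
{Category, SupplierID} is in BCNF.
{Category, ProductID, Qty} is in BCNF.
Within {City, CustomerID, ProductID, UnitPrice}: {City, ProductID}⁺ ∩ {City, CustomerID, ProductID, UnitPrice} = {City, ProductID, UnitPrice}, not the whole set, so City, ProductID --> UnitPrice violates BCNF; decompose into {City, ProductID, UnitPrice} and {City, CustomerID, ProductID}.
{City, ProductID, UnitPrice} is in BCNF.
{City, CustomerID, ProductID} is in BCNF.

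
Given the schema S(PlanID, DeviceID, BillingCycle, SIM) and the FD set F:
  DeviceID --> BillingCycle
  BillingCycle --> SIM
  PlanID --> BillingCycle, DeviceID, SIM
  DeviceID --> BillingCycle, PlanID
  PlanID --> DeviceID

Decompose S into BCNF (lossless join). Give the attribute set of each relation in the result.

Candidate keys of the original relation: {DeviceID}, {PlanID}.
{BillingCycle, DeviceID, PlanID, SIM}: {BillingCycle} determines {BillingCycle, SIM} here but is not a superkey — split on BillingCycle --> SIM, giving {BillingCycle, SIM} and {BillingCycle, DeviceID, PlanID}.
{BillingCycle, SIM} has no BCNF violation.
{BillingCycle, DeviceID, PlanID} has no BCNF violation.

{BillingCycle, DeviceID, PlanID}; {BillingCycle, SIM}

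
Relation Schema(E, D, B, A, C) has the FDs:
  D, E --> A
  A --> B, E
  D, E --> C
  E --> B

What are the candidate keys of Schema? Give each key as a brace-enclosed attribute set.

{A, D}, {D, E}

No FD produces {D}, so it must be in every candidate key.
{A, D}⁺ = {A, B, C, D, E} — all of the relation — so {A, D} is a candidate key.
{D, E}⁺ = {A, B, C, D, E} — all of the relation — so {D, E} is a candidate key.
No proper subset of any of these is a key, and no other minimal superkey exists.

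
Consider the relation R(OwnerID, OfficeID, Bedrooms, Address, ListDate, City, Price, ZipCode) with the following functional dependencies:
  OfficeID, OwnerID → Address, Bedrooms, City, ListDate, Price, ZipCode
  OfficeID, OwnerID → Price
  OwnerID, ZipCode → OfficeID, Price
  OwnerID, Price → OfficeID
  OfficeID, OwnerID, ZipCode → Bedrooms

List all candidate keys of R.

{OfficeID, OwnerID}, {OwnerID, Price}, {OwnerID, ZipCode}

{OwnerID} never appears on the right of any FD, so every key must include it.
Closure of {OfficeID, OwnerID} is {Address, Bedrooms, City, ListDate, OfficeID, OwnerID, Price, ZipCode}, the whole schema; {OfficeID, OwnerID} is a candidate key.
Closure of {OwnerID, Price} is {Address, Bedrooms, City, ListDate, OfficeID, OwnerID, Price, ZipCode}, the whole schema; {OwnerID, Price} is a candidate key.
Closure of {OwnerID, ZipCode} is {Address, Bedrooms, City, ListDate, OfficeID, OwnerID, Price, ZipCode}, the whole schema; {OwnerID, ZipCode} is a candidate key.
No proper subset of any of these is a key, and no other minimal superkey exists.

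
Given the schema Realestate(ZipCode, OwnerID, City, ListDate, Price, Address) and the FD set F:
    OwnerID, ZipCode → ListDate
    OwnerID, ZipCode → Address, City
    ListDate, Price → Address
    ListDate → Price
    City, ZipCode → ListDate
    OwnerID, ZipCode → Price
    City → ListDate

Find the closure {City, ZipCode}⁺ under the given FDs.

Start with {City, ZipCode}.
City, ZipCode → ListDate applies; add {ListDate} → now {City, ListDate, ZipCode}.
ListDate → Price applies; add {Price} → now {City, ListDate, Price, ZipCode}.
ListDate, Price → Address applies; add {Address} → now {Address, City, ListDate, Price, ZipCode}.
No further FD applies.

{Address, City, ListDate, Price, ZipCode}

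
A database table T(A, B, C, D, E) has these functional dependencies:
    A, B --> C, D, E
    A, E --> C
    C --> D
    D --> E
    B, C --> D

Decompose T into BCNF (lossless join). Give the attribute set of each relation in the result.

Candidate key of the original relation: {A, B}.
In {A, B, C, D, E}, {A, E} is not a superkey ({A, E}⁺ restricted to this set is {A, C, D, E}), so split on A, E --> C, D into {A, C, D, E} and {A, B, E}.
In {A, C, D, E}, {C} is not a superkey ({C}⁺ restricted to this set is {C, D, E}), so split on C --> D, E into {C, D, E} and {A, C}.
In {C, D, E}, {D} is not a superkey ({D}⁺ restricted to this set is {D, E}), so split on D --> E into {D, E} and {C, D}.
{D, E} has no BCNF violation.
{C, D} has no BCNF violation.
{A, C} has no BCNF violation.
{A, B, E} has no BCNF violation.

{A, B, E}; {A, C}; {C, D}; {D, E}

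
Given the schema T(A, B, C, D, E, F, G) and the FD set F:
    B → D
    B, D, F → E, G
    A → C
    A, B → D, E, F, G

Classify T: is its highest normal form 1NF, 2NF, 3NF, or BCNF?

1NF

Candidate key: {A, B}. Prime attributes: {A, B}.
B → D breaks BCNF: {B}⁺ = {B, D}, so {B} is not a superkey.
B → D determines the non-prime attribute {D} from a non-superkey — 3NF is violated.
Since {A} ⊂ {A, B} and {A}⁺ ⊇ {C} with {C} non-prime, there is a partial dependency; 2NF fails.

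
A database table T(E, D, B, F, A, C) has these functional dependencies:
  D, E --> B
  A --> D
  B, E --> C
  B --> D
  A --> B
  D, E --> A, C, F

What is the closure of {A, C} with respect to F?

Start with {A, C}.
A --> D applies; add {D} → now {A, C, D}.
A --> B applies; add {B} → now {A, B, C, D}.
No further FD applies.

{A, B, C, D}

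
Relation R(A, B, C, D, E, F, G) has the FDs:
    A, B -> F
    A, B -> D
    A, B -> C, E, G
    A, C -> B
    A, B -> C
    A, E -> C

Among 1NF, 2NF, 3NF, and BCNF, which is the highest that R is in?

Candidate keys: {A, B}, {A, C}, {A, E}. Prime attributes: {A, B, C, E}.
The left-hand side of every FD is a superkey, so BCNF is satisfied.

BCNF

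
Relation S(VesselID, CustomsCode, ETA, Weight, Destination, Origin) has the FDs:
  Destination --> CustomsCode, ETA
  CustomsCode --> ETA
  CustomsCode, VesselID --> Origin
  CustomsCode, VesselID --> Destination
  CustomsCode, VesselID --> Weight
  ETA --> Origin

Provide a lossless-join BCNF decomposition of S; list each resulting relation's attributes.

{CustomsCode, Destination}; {CustomsCode, ETA}; {Destination, VesselID, Weight}; {ETA, Origin}

Candidate keys of the original relation: {CustomsCode, VesselID}, {Destination, VesselID}.
In {CustomsCode, Destination, ETA, Origin, VesselID, Weight}, {Destination} is not a superkey ({Destination}⁺ restricted to this set is {CustomsCode, Destination, ETA, Origin}), so split on Destination --> CustomsCode, ETA, Origin into {CustomsCode, Destination, ETA, Origin} and {Destination, VesselID, Weight}.
In {CustomsCode, Destination, ETA, Origin}, {CustomsCode} is not a superkey ({CustomsCode}⁺ restricted to this set is {CustomsCode, ETA, Origin}), so split on CustomsCode --> ETA, Origin into {CustomsCode, ETA, Origin} and {CustomsCode, Destination}.
In {CustomsCode, ETA, Origin}, {ETA} is not a superkey ({ETA}⁺ restricted to this set is {ETA, Origin}), so split on ETA --> Origin into {ETA, Origin} and {CustomsCode, ETA}.
{ETA, Origin}: every determinant is a superkey — BCNF.
{CustomsCode, ETA}: every determinant is a superkey — BCNF.
{CustomsCode, Destination}: every determinant is a superkey — BCNF.
{Destination, VesselID, Weight}: every determinant is a superkey — BCNF.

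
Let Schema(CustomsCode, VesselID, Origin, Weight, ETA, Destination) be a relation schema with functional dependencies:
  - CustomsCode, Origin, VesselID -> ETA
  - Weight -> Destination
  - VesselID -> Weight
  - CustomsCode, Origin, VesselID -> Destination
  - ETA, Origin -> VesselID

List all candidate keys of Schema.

Attributes never on any right-hand side: {CustomsCode, Origin} — every candidate key must contain all of them.
{CustomsCode, ETA, Origin}⁺ = {CustomsCode, Destination, ETA, Origin, VesselID, Weight} — all of the relation — so {CustomsCode, ETA, Origin} is a candidate key.
{CustomsCode, Origin, VesselID}⁺ = {CustomsCode, Destination, ETA, Origin, VesselID, Weight} — all of the relation — so {CustomsCode, Origin, VesselID} is a candidate key.
Any other superkey properly contains one of these, so there are no further candidate keys.

{CustomsCode, ETA, Origin}, {CustomsCode, Origin, VesselID}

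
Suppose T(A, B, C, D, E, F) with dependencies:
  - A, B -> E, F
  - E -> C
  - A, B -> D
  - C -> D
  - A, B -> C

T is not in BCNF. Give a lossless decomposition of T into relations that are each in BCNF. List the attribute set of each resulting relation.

Candidate key of the original relation: {A, B}.
{A, B, C, D, E, F}: {E} determines {C, D, E} here but is not a superkey — split on E -> C, D, giving {C, D, E} and {A, B, E, F}.
{C, D, E}: {C} determines {C, D} here but is not a superkey — split on C -> D, giving {C, D} and {C, E}.
{C, D}: every determinant is a superkey — BCNF.
{C, E}: every determinant is a superkey — BCNF.
{A, B, E, F}: every determinant is a superkey — BCNF.

{A, B, E, F}; {C, D}; {C, E}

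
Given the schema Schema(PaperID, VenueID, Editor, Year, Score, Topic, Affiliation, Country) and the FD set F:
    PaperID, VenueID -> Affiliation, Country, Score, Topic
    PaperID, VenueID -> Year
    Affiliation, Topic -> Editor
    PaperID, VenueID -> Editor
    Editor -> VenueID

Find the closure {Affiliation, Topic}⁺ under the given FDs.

{Affiliation, Editor, Topic, VenueID}

Start with {Affiliation, Topic}.
Affiliation, Topic -> Editor applies; add {Editor} → now {Affiliation, Editor, Topic}.
Editor -> VenueID applies; add {VenueID} → now {Affiliation, Editor, Topic, VenueID}.
No further FD applies.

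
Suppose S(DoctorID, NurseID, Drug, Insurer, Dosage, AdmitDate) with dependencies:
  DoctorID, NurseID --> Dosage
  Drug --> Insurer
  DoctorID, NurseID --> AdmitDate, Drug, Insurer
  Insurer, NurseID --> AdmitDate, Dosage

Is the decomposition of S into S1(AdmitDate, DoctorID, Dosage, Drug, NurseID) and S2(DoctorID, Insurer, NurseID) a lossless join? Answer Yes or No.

Yes

The shared attributes are {DoctorID, NurseID} and {DoctorID, NurseID}⁺ = {AdmitDate, DoctorID, Dosage, Drug, Insurer, NurseID}.
S1 is contained in that closure, so S1 ∩ S2 --> S1 holds and the join is lossless.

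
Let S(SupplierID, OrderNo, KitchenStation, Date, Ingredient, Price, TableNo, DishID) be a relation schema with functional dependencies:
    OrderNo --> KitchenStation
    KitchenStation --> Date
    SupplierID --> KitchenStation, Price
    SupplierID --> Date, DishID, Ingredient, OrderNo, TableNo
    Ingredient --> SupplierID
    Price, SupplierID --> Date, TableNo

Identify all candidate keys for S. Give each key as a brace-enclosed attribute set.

{Ingredient}⁺ = {Date, DishID, Ingredient, KitchenStation, OrderNo, Price, SupplierID, TableNo}, which is every attribute, so {Ingredient} is a candidate key.
{SupplierID}⁺ = {Date, DishID, Ingredient, KitchenStation, OrderNo, Price, SupplierID, TableNo}, which is every attribute, so {SupplierID} is a candidate key.
Any other superkey properly contains one of these, so there are no further candidate keys.

{Ingredient}, {SupplierID}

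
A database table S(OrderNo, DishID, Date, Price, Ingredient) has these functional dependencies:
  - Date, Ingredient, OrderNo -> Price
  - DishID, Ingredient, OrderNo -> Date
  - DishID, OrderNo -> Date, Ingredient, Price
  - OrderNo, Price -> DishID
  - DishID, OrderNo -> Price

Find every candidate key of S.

Attributes never on any right-hand side: {OrderNo} — every candidate key must contain it.
{DishID, OrderNo}⁺ = {Date, DishID, Ingredient, OrderNo, Price}, which is every attribute, so {DishID, OrderNo} is a candidate key.
{OrderNo, Price}⁺ = {Date, DishID, Ingredient, OrderNo, Price}, which is every attribute, so {OrderNo, Price} is a candidate key.
{Date, Ingredient, OrderNo}⁺ = {Date, DishID, Ingredient, OrderNo, Price}, which is every attribute, so {Date, Ingredient, OrderNo} is a candidate key.
These are minimal and exhaustive — every other superkey contains one of them.

{Date, Ingredient, OrderNo}, {DishID, OrderNo}, {OrderNo, Price}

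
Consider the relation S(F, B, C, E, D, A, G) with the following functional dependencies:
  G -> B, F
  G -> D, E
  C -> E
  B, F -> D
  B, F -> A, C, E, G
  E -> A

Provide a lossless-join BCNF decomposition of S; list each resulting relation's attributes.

Candidate keys of the original relation: {B, F}, {G}.
In {A, B, C, D, E, F, G}, {C} is not a superkey ({C}⁺ restricted to this set is {A, C, E}), so split on C -> A, E into {A, C, E} and {B, C, D, F, G}.
In {A, C, E}, {E} is not a superkey ({E}⁺ restricted to this set is {A, E}), so split on E -> A into {A, E} and {C, E}.
{A, E} has no BCNF violation.
{C, E} has no BCNF violation.
{B, C, D, F, G} has no BCNF violation.

{A, E}; {B, C, D, F, G}; {C, E}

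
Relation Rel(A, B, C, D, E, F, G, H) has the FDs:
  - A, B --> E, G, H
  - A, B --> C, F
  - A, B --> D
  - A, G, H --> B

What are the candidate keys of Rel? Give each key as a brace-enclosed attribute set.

{A, B}, {A, G, H}

{A} never appears on the right of any FD, so every key must include it.
{A, B}⁺ = {A, B, C, D, E, F, G, H}, which is every attribute, so {A, B} is a candidate key.
{A, G, H}⁺ = {A, B, C, D, E, F, G, H}, which is every attribute, so {A, G, H} is a candidate key.
No proper subset of any of these is a key, and no other minimal superkey exists.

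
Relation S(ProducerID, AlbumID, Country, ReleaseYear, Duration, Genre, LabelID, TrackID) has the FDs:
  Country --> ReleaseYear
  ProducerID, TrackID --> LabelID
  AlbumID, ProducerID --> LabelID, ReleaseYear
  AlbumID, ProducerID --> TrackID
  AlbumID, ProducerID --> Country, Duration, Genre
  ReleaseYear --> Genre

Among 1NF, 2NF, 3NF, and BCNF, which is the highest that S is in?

2NF

Candidate key: {AlbumID, ProducerID}. Prime attributes: {AlbumID, ProducerID}.
For Country --> ReleaseYear we have {Country}⁺ = {Country, Genre, ReleaseYear}; {Country} is not a superkey, so BCNF fails.
Because {ReleaseYear} is non-prime and the left side of Country --> ReleaseYear is not a superkey, the relation is not in 3NF.
No proper subset of a key has a non-prime attribute in its closure, so there is no partial dependency; 2NF holds.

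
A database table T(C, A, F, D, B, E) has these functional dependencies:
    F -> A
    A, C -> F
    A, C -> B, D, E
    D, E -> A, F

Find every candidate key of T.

{C} never appears on the right of any FD, so every key must include it.
{A, C} is a candidate key since {A, C}⁺ = {A, B, C, D, E, F} covers every attribute.
{C, F} is a candidate key since {C, F}⁺ = {A, B, C, D, E, F} covers every attribute.
{C, D, E} is a candidate key since {C, D, E}⁺ = {A, B, C, D, E, F} covers every attribute.
No proper subset of any of these is a key, and no other minimal superkey exists.

{A, C}, {C, D, E}, {C, F}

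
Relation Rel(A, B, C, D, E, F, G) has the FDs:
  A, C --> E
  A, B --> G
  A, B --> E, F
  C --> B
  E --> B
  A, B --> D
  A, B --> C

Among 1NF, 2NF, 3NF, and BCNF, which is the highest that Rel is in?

3NF

Candidate keys: {A, B}, {A, C}, {A, E}. Prime attributes: {A, B, C, E}.
C --> B breaks BCNF: {C}⁺ = {B, C}, so {C} is not a superkey.
Its right-hand attributes {B} are all prime, as are those of every other non-superkey FD — the relation is in 3NF.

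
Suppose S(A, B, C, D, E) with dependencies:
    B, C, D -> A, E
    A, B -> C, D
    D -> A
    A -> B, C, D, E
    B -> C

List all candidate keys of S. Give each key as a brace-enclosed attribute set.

{A} is a candidate key since {A}⁺ = {A, B, C, D, E} covers every attribute.
{D} is a candidate key since {D}⁺ = {A, B, C, D, E} covers every attribute.
No proper subset of any of these is a key, and no other minimal superkey exists.

{A}, {D}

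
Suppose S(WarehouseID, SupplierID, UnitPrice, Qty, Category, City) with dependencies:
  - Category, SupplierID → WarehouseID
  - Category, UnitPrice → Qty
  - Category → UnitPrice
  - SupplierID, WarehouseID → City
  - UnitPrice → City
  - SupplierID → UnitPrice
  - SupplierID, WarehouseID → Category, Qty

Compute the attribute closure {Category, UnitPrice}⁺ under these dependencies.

{Category, City, Qty, UnitPrice}

Start with {Category, UnitPrice}.
Category, UnitPrice → Qty applies; add {Qty} → now {Category, Qty, UnitPrice}.
UnitPrice → City applies; add {City} → now {Category, City, Qty, UnitPrice}.
No further FD applies.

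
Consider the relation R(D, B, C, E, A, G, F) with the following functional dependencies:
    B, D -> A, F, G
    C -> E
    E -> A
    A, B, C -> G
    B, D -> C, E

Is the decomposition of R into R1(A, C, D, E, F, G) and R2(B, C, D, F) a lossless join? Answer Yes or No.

The shared attributes are {C, D, F} and {C, D, F}⁺ = {A, C, D, E, F}.
Neither R1 nor R2 is contained in that closure, so the decomposition is lossy.

No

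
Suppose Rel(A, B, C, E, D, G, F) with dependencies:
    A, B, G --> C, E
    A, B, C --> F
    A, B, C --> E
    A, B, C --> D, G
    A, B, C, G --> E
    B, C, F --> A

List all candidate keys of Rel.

No FD produces {B}, so it must be in every candidate key.
{A, B, C} is a candidate key since {A, B, C}⁺ = {A, B, C, D, E, F, G} covers every attribute.
{A, B, G} is a candidate key since {A, B, G}⁺ = {A, B, C, D, E, F, G} covers every attribute.
{B, C, F} is a candidate key since {B, C, F}⁺ = {A, B, C, D, E, F, G} covers every attribute.
These are minimal and exhaustive — every other superkey contains one of them.

{A, B, C}, {A, B, G}, {B, C, F}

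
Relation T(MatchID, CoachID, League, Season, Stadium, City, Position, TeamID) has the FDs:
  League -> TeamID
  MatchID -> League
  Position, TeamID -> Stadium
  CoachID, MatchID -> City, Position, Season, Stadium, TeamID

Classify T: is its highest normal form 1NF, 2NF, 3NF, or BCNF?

1NF

Candidate key: {CoachID, MatchID}. Prime attributes: {CoachID, MatchID}.
League -> TeamID: {League}⁺ = {League, TeamID}, which is not all of the attributes, so the left side is not a superkey — BCNF is violated.
League -> TeamID has non-prime {TeamID} on the right and a non-superkey on the left, so 3NF fails.
{MatchID} is a proper subset of the key {CoachID, MatchID}, and {MatchID}⁺ contains the non-prime attributes {League, TeamID} — a partial dependency, so 2NF is violated.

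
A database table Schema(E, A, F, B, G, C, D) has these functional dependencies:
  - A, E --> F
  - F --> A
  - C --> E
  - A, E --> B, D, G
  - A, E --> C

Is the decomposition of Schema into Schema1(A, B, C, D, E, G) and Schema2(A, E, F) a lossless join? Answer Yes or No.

Yes

Schema1 ∩ Schema2 = {A, E}; its closure under F is {A, B, C, D, E, F, G}.
Schema1 is contained in that closure, so Schema1 ∩ Schema2 --> Schema1 holds and the join is lossless.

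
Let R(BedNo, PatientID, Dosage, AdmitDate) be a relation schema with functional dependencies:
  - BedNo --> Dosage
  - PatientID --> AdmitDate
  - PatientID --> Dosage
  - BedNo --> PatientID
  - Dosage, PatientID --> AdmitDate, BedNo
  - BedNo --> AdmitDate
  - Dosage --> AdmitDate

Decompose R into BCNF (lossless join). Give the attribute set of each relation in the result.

Candidate keys of the original relation: {BedNo}, {PatientID}.
{AdmitDate, BedNo, Dosage, PatientID}: {Dosage} determines {AdmitDate, Dosage} here but is not a superkey — split on Dosage --> AdmitDate, giving {AdmitDate, Dosage} and {BedNo, Dosage, PatientID}.
{AdmitDate, Dosage}: every determinant is a superkey — BCNF.
{BedNo, Dosage, PatientID}: every determinant is a superkey — BCNF.

{AdmitDate, Dosage}; {BedNo, Dosage, PatientID}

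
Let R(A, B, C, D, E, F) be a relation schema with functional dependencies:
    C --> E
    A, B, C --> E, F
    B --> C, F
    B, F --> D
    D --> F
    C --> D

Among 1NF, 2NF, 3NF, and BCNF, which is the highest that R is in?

1NF

Candidate key: {A, B}. Prime attributes: {A, B}.
C --> E breaks BCNF: {C}⁺ = {C, D, E, F}, so {C} is not a superkey.
C --> E has non-prime {E} on the right and a non-superkey on the left, so 3NF fails.
Since {B} ⊂ {A, B} and {B}⁺ ⊇ {C, D, E, F} with {C, D, E, F} non-prime, there is a partial dependency; 2NF fails.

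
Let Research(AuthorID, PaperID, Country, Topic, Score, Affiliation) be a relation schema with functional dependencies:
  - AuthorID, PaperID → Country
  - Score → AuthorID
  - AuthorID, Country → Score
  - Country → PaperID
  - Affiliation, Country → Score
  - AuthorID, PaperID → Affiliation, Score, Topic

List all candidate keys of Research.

{Affiliation, Country} is a candidate key since {Affiliation, Country}⁺ = {Affiliation, AuthorID, Country, PaperID, Score, Topic} covers every attribute.
{AuthorID, Country} is a candidate key since {AuthorID, Country}⁺ = {Affiliation, AuthorID, Country, PaperID, Score, Topic} covers every attribute.
{AuthorID, PaperID} is a candidate key since {AuthorID, PaperID}⁺ = {Affiliation, AuthorID, Country, PaperID, Score, Topic} covers every attribute.
{Country, Score} is a candidate key since {Country, Score}⁺ = {Affiliation, AuthorID, Country, PaperID, Score, Topic} covers every attribute.
{PaperID, Score} is a candidate key since {PaperID, Score}⁺ = {Affiliation, AuthorID, Country, PaperID, Score, Topic} covers every attribute.
No proper subset of any of these is a key, and no other minimal superkey exists.

{Affiliation, Country}, {AuthorID, Country}, {AuthorID, PaperID}, {Country, Score}, {PaperID, Score}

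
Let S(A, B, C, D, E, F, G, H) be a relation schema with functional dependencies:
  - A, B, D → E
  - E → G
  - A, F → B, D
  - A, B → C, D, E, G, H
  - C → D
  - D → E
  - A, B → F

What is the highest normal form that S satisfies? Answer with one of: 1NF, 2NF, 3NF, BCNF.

2NF

Candidate keys: {A, B}, {A, F}. Prime attributes: {A, B, F}.
For E → G we have {E}⁺ = {E, G}; {E} is not a superkey, so BCNF fails.
E → G has non-prime {G} on the right and a non-superkey on the left, so 3NF fails.
No non-prime attribute depends on a proper subset of any candidate key, so 2NF holds.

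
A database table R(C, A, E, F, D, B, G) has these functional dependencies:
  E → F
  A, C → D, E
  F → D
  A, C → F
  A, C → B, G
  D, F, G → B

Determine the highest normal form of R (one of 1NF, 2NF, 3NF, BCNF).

2NF

Candidate key: {A, C}. Prime attributes: {A, C}.
E → F: {E}⁺ = {D, E, F}, which is not all of the attributes, so the left side is not a superkey — BCNF is violated.
Because {F} is non-prime and the left side of E → F is not a superkey, the relation is not in 3NF.
No proper subset of a key has a non-prime attribute in its closure, so there is no partial dependency; 2NF holds.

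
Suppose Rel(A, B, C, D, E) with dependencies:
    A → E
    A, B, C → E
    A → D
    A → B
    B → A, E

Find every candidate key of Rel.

Attributes never on any right-hand side: {C} — every candidate key must contain it.
Closure of {A, C} is {A, B, C, D, E}, the whole schema; {A, C} is a candidate key.
Closure of {B, C} is {A, B, C, D, E}, the whole schema; {B, C} is a candidate key.
Any other superkey properly contains one of these, so there are no further candidate keys.

{A, C}, {B, C}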